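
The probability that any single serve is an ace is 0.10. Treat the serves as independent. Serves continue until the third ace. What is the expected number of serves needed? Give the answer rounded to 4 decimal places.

30.0000

Y = total serves until the third success; negative binomial with r=3, p=0.10.
E[Y] = r / p = 3 / 0.10 = 30.000000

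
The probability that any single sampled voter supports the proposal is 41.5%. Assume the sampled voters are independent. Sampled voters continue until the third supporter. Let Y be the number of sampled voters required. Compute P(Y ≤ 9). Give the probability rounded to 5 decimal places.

0.79537

Finishing within 9 sampled voters ⇔ at least 3 successes in the first 9. With X ~ Binomial(9, 0.415), P(Y ≤ 9) = 1 − P(X ≤ 2).
  k=0: C(9,0)·0.415^0·0.585^9 = 0.0080242
  k=1: C(9,1)·0.415^1·0.585^8 = 0.0512316
  k=2: C(9,2)·0.415^2·0.585^7 = 0.1453750
1 − 0.2046308 = 0.7953692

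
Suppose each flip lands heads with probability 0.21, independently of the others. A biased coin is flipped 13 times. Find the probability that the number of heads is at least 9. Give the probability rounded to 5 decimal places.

X ~ Binomial(13, 0.21); P(X ≥ 9) = Σ C(13,k) p^k (1−p)^(13−k) over k:
  k=9: C(13,9)·0.21^9·0.79^4 = 0.0002212
  k=10: C(13,10)·0.21^10·0.79^3 = 0.0000235
  k=11: C(13,11)·0.21^11·0.79^2 = 0.0000017
  k=12: C(13,12)·0.21^12·0.79^1 = 0.0000001
  k=13: C(13,13)·0.21^13·0.79^0 = 0.0000000
Total = 0.0002465

0.00025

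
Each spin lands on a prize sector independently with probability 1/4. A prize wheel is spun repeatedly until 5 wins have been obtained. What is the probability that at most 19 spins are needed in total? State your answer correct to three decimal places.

0.535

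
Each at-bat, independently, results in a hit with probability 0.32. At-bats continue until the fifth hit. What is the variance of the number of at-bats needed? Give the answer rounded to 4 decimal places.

Y = total at-bats until the fifth success; negative binomial with r=5, p=0.32.
Var(Y) = r(1−p)/p² = 5·0.68 / 0.32² = 33.203125

33.2031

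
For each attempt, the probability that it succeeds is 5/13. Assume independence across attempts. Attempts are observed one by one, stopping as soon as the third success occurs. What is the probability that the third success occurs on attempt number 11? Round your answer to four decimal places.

0.0527

Y = trial on which the third success occurs; negative binomial, r=3, p=0.384615.
P(Y=11) = C(10,2) · p^3 · (1−p)^8
= 45 · 0.056896 · 0.020567 = 0.052658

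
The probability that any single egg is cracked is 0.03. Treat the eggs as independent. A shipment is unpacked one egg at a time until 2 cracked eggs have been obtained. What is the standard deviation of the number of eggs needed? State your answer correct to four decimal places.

46.4280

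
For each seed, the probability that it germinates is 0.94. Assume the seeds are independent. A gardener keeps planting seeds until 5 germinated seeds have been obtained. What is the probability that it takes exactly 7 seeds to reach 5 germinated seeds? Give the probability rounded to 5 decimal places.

Y = trial on which the fifth success occurs; negative binomial, r=5, p=0.94.
P(Y=7) = C(6,4) · p^5 · (1−p)^2
= 15 · 0.7339 · 0.0036 = 0.0396308

0.03963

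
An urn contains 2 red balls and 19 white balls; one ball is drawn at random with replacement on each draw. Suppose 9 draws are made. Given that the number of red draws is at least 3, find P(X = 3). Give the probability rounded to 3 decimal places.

0.851

X ~ Binomial(9, 0.095238). Want P(X=3 | X≥3) = P(X=3) / P(X≥3).
P(X=3) = C(9,3)·0.095238^3·0.904762^6 = 0.03980
P(X≥3) = 1 − 0.40626 − 0.38488 − 0.16206 = 0.04680
Ratio = 0.03980 / 0.04680 = 0.85053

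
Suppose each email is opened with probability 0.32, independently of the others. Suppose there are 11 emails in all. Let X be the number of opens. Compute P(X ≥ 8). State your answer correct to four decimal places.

X ~ Binomial(11, 0.32); P(X ≥ 8) = Σ C(11,k) p^k (1−p)^(11−k) over k:
  k=8: C(11,8)·0.32^8·0.68^3 = 0.005704
  k=9: C(11,9)·0.32^9·0.68^2 = 0.000895
  k=10: C(11,10)·0.32^10·0.68^1 = 0.000084
  k=11: C(11,11)·0.32^11·0.68^0 = 0.000004
Total = 0.006687

0.0067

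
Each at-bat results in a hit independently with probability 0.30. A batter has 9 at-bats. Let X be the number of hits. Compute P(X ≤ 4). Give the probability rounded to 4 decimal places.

0.9012

X ~ Binomial(9, 0.30); P(X ≤ 4) = Σ C(9,k) p^k (1−p)^(9−k) over k:
  k=0: C(9,0)·0.30^0·0.70^9 = 0.040354
  k=1: C(9,1)·0.30^1·0.70^8 = 0.155650
  k=2: C(9,2)·0.30^2·0.70^7 = 0.266828
  k=3: C(9,3)·0.30^3·0.70^6 = 0.266828
  k=4: C(9,4)·0.30^4·0.70^5 = 0.171532
Total = 0.901191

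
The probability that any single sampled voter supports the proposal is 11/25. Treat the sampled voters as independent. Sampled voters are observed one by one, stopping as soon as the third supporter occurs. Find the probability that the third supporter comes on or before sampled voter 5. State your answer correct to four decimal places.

Finishing within 5 sampled voters ⇔ at least 3 successes in the first 5. With X ~ Binomial(5, 0.44), P(Y ≤ 5) = 1 − P(X ≤ 2).
  k=0: C(5,0)·0.44^0·0.56^5 = 0.055073
  k=1: C(5,1)·0.44^1·0.56^4 = 0.216359
  k=2: C(5,2)·0.44^2·0.56^3 = 0.339993
1 − 0.611425 = 0.388575

0.3886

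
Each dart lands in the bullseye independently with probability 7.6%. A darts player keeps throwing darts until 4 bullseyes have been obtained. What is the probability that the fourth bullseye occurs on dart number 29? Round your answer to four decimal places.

0.0151

Y = trial on which the fourth success occurs; negative binomial, r=4, p=0.076.
P(Y=29) = C(28,3) · p^4 · (1−p)^25
= 3276 · 3.3362e-05 · 0.13861 = 0.015149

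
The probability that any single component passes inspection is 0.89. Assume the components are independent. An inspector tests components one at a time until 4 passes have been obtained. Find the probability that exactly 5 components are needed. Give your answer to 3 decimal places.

Y = trial on which the fourth success occurs; negative binomial, r=4, p=0.89.
P(Y=5) = C(4,3) · p^4 · (1−p)^1
= 4 · 0.62742 · 0.11 = 0.27607

0.276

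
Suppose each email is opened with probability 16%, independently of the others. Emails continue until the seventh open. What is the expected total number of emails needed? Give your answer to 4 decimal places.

43.7500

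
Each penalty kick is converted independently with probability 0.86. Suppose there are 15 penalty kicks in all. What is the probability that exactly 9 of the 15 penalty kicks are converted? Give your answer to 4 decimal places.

0.0097

X ~ Binomial(n=15, p=0.86).
P(X=9) = C(15,9) · p^9 · (1−p)^6
= 5005 · 0.25733 · 7.5295e-06 = 0.009697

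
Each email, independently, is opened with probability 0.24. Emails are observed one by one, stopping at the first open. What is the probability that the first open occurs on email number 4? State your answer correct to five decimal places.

0.10535

Geometric (trials to first success), p = 0.24.
P(Y = 4) = (1−p)^3 · p = 0.43898 · 0.24 = 0.1053542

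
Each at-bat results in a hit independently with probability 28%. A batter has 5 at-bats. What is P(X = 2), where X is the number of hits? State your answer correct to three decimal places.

X ~ Binomial(n=5, p=0.28).
P(X=2) = C(5,2) · p^2 · (1−p)^3
= 10 · 0.0784 · 0.37325 = 0.29263

0.293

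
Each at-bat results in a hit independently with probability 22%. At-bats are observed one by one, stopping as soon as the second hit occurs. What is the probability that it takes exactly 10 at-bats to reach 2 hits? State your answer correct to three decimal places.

0.060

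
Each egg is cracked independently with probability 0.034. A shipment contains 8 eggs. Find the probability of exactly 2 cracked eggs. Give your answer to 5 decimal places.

0.02630

X ~ Binomial(n=8, p=0.034).
P(X=2) = C(8,2) · p^2 · (1−p)^6
= 28 · 0.001156 · 0.81257 = 0.0263014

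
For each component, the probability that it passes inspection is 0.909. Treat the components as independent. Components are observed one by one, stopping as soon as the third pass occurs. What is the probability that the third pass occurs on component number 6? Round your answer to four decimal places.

0.0057

Y = trial on which the third success occurs; negative binomial, r=3, p=0.909.
P(Y=6) = C(5,2) · p^3 · (1−p)^3
= 10 · 0.75109 · 0.00075357 = 0.005660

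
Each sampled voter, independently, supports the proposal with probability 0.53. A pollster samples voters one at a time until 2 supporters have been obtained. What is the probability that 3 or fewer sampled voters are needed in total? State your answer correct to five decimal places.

0.54495

Finishing within 3 sampled voters ⇔ at least 2 successes in the first 3. With X ~ Binomial(3, 0.53), P(Y ≤ 3) = 1 − P(X ≤ 1).
  k=0: C(3,0)·0.53^0·0.47^3 = 0.1038230
  k=1: C(3,1)·0.53^1·0.47^2 = 0.3512310
1 − 0.4550540 = 0.5449460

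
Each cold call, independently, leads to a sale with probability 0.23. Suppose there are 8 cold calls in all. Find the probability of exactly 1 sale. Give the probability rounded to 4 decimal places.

0.2953

X ~ Binomial(n=8, p=0.23).
P(X=1) = C(8,1) · p^1 · (1−p)^7
= 8 · 0.23 · 0.16049 = 0.295293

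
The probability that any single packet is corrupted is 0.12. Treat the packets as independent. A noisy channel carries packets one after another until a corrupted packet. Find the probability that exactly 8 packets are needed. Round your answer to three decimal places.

Geometric (trials to first success), p = 0.12.
P(Y = 8) = (1−p)^7 · p = 0.40868 · 0.12 = 0.04904

0.049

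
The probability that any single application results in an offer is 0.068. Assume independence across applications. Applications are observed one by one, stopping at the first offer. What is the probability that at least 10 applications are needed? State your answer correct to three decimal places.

Y = number of applications to the first success; geometric, p = 0.068.
P(Y > 9) = P(first 9 all fail) = (1−p)^9 = 0.53057

0.531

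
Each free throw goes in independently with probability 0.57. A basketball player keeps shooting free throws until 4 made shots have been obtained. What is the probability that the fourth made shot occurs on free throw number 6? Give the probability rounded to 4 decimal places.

0.1952

Y = trial on which the fourth success occurs; negative binomial, r=4, p=0.57.
P(Y=6) = C(5,3) · p^4 · (1−p)^2
= 10 · 0.10556 · 0.1849 = 0.195180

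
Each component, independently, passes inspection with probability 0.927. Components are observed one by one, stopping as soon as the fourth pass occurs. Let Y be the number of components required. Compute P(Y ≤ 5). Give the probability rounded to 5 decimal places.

Finishing within 5 components ⇔ at least 4 successes in the first 5. With X ~ Binomial(5, 0.927), P(Y ≤ 5) = 1 − P(X ≤ 3).
  k=0: C(5,0)·0.927^0·0.073^5 = 0.0000021
  k=1: C(5,1)·0.927^1·0.073^4 = 0.0001316
  k=2: C(5,2)·0.927^2·0.073^3 = 0.0033429
  k=3: C(5,3)·0.927^3·0.073^2 = 0.0424507
1 − 0.0459273 = 0.9540727

0.95407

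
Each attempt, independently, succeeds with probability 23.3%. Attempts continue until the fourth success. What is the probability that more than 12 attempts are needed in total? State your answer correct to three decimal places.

Needing more than 12 attempts ⇔ fewer than 4 successes in the first 12. With X ~ Binomial(12, 0.233), P(Y > 12) = P(X ≤ 3).
  k=0: C(12,0)·0.233^0·0.767^12 = 0.04145
  k=1: C(12,1)·0.233^1·0.767^11 = 0.15111
  k=2: C(12,2)·0.233^2·0.767^10 = 0.25247
  k=3: C(12,3)·0.233^3·0.767^9 = 0.25565
P(X ≤ 3) = 0.70068

0.701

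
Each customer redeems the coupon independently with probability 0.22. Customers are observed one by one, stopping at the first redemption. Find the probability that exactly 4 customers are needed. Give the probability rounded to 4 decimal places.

0.1044

Geometric (trials to first success), p = 0.22.
P(Y = 4) = (1−p)^3 · p = 0.47455 · 0.22 = 0.104401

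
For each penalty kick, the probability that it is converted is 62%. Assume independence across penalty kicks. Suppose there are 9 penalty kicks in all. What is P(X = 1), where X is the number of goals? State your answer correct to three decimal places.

X ~ Binomial(n=9, p=0.62).
P(X=1) = C(9,1) · p^1 · (1−p)^8
= 9 · 0.62 · 0.00043478 = 0.00243

0.002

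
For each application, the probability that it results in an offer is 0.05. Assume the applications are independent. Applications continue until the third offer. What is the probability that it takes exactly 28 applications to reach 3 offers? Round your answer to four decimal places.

Y = trial on which the third success occurs; negative binomial, r=3, p=0.05.
P(Y=28) = C(27,2) · p^3 · (1−p)^25
= 351 · 0.000125 · 0.27739 = 0.012170

0.0122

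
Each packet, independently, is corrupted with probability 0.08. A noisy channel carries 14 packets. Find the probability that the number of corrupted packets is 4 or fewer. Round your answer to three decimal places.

0.996

X ~ Binomial(14, 0.08); P(X ≤ 4) = Σ C(14,k) p^k (1−p)^(14−k) over k:
  k=0: C(14,0)·0.08^0·0.92^14 = 0.31119
  k=1: C(14,1)·0.08^1·0.92^13 = 0.37884
  k=2: C(14,2)·0.08^2·0.92^12 = 0.21413
  k=3: C(14,3)·0.08^3·0.92^11 = 0.07448
  k=4: C(14,4)·0.08^4·0.92^10 = 0.01781
Total = 0.99646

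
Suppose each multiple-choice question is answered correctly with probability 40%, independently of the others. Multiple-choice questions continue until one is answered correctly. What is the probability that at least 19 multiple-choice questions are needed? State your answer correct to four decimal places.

0.0001

Y = number of multiple-choice questions to the first success; geometric, p = 0.40.
P(Y > 18) = P(first 18 all fail) = (1−p)^18 = 0.000102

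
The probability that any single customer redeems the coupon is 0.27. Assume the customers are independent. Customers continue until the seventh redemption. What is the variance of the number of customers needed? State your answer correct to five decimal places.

Y = total customers until the seventh success; negative binomial with r=7, p=0.27.
Var(Y) = r(1−p)/p² = 7·0.73 / 0.27² = 70.0960219

70.09602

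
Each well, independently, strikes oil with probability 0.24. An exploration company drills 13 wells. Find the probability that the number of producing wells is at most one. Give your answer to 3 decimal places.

0.144

X ~ Binomial(13, 0.24); P(X ≤ 1) = Σ C(13,k) p^k (1−p)^(13−k) over k:
  k=0: C(13,0)·0.24^0·0.76^13 = 0.02822
  k=1: C(13,1)·0.24^1·0.76^12 = 0.11586
Total = 0.14408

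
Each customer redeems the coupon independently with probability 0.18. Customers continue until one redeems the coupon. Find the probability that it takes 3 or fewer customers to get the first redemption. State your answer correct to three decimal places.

Y = number of customers to the first success; geometric, p = 0.18.
P(Y ≤ 3) = 1 − (1−p)^3 = 1 − 0.55137 = 0.44863

0.449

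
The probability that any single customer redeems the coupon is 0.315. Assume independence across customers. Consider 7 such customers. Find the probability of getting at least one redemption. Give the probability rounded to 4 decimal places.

0.9292

P(at least one) = 1 − P(none) = 1 − (1 − 0.315)^7
= 1 − 0.070768 = 0.929232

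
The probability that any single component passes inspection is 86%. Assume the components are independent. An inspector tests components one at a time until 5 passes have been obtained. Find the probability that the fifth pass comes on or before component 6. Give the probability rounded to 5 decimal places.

0.79973

Finishing within 6 components ⇔ at least 5 successes in the first 6. With X ~ Binomial(6, 0.86), P(Y ≤ 6) = 1 − P(X ≤ 4).
  k=0: C(6,0)·0.86^0·0.14^6 = 0.0000075
  k=1: C(6,1)·0.86^1·0.14^5 = 0.0002775
  k=2: C(6,2)·0.86^2·0.14^4 = 0.0042619
  k=3: C(6,3)·0.86^3·0.14^3 = 0.0349068
  k=4: C(6,4)·0.86^4·0.14^2 = 0.1608204
1 − 0.2002741 = 0.7997259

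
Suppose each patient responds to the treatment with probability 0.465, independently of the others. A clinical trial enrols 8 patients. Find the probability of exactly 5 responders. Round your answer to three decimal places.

0.186

X ~ Binomial(n=8, p=0.465).
P(X=5) = C(8,5) · p^5 · (1−p)^3
= 56 · 0.02174 · 0.15313 = 0.18643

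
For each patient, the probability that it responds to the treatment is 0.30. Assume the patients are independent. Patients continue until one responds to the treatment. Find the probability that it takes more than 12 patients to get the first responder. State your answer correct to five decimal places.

0.01384

Y = number of patients to the first success; geometric, p = 0.30.
P(Y > 12) = P(first 12 all fail) = (1−p)^12 = 0.0138413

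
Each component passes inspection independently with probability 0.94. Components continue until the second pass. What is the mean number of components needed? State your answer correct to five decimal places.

2.12766

Y = total components until the second success; negative binomial with r=2, p=0.94.
E[Y] = r / p = 2 / 0.94 = 2.1276596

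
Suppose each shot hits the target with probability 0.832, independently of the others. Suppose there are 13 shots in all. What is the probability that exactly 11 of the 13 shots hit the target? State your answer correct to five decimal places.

0.29112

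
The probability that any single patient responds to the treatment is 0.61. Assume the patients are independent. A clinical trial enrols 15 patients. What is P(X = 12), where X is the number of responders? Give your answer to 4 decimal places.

X ~ Binomial(n=15, p=0.61).
P(X=12) = C(15,12) · p^12 · (1−p)^3
= 455 · 0.0026543 · 0.059319 = 0.071641

0.0716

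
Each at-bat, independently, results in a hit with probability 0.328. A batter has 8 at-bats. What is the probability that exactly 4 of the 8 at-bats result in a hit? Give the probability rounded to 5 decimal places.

X ~ Binomial(n=8, p=0.328).
P(X=4) = C(8,4) · p^4 · (1−p)^4
= 70 · 0.011574 · 0.20393 = 0.1652230

0.16522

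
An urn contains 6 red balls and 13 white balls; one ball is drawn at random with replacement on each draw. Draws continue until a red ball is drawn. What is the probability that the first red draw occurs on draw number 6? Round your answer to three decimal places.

0.047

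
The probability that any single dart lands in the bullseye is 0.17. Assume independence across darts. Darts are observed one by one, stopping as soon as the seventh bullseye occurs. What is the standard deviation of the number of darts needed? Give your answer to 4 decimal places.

14.1788

Y = total darts until the seventh success; negative binomial with r=7, p=0.17.
SD(Y) = √[r(1−p)/p²] = √(201.038062) = 14.178789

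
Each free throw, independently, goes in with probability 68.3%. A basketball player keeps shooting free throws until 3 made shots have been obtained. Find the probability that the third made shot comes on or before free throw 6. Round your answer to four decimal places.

0.9152

Finishing within 6 free throws ⇔ at least 3 successes in the first 6. With X ~ Binomial(6, 0.683), P(Y ≤ 6) = 1 − P(X ≤ 2).
  k=0: C(6,0)·0.683^0·0.317^6 = 0.001015
  k=1: C(6,1)·0.683^1·0.317^5 = 0.013118
  k=2: C(6,2)·0.683^2·0.317^4 = 0.070659
1 − 0.084792 = 0.915208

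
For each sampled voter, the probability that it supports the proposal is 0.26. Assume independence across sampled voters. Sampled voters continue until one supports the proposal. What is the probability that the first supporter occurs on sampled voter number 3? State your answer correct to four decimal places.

0.1424

Geometric (trials to first success), p = 0.26.
P(Y = 3) = (1−p)^2 · p = 0.5476 · 0.26 = 0.142376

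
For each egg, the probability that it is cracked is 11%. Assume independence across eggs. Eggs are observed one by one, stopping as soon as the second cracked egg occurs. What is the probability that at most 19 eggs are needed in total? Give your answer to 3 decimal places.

0.634

Finishing within 19 eggs ⇔ at least 2 successes in the first 19. With X ~ Binomial(19, 0.11), P(Y ≤ 19) = 1 − P(X ≤ 1).
  k=0: C(19,0)·0.11^0·0.89^19 = 0.10925
  k=1: C(19,1)·0.11^1·0.89^18 = 0.25655
1 − 0.36579 = 0.63421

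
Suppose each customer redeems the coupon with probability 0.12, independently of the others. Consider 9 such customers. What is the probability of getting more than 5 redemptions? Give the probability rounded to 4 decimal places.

0.0002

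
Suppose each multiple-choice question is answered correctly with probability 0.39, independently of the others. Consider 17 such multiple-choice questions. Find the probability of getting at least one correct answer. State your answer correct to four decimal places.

0.9998

P(at least one) = 1 − P(none) = 1 − (1 − 0.39)^17
= 1 − 0.000224 = 0.999776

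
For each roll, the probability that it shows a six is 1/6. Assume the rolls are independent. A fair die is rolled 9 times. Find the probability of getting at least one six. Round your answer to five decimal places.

0.80619

P(at least one) = 1 − P(none) = 1 − (1 − 0.166667)^9
= 1 − 0.1938067 = 0.8061933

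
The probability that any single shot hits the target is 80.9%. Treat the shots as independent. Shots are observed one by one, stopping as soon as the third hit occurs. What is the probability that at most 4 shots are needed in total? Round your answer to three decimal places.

Finishing within 4 shots ⇔ at least 3 successes in the first 4. With X ~ Binomial(4, 0.809), P(Y ≤ 4) = 1 − P(X ≤ 2).
  k=0: C(4,0)·0.809^0·0.191^4 = 0.00133
  k=1: C(4,1)·0.809^1·0.191^3 = 0.02255
  k=2: C(4,2)·0.809^2·0.191^2 = 0.14326
1 − 0.16714 = 0.83286

0.833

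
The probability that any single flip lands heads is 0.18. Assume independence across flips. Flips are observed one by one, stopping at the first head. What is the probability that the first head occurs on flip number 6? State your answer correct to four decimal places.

0.0667

Geometric (trials to first success), p = 0.18.
P(Y = 6) = (1−p)^5 · p = 0.37074 · 0.18 = 0.066733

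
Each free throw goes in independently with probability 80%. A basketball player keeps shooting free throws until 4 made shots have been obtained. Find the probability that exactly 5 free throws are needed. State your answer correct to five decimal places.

Y = trial on which the fourth success occurs; negative binomial, r=4, p=0.80.
P(Y=5) = C(4,3) · p^4 · (1−p)^1
= 4 · 0.4096 · 0.2 = 0.3276800

0.32768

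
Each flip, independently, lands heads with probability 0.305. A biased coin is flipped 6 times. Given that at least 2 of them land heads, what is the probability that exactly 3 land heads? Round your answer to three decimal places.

0.323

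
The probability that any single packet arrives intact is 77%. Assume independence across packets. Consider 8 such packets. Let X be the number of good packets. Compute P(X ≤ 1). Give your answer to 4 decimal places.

X ~ Binomial(8, 0.77); P(X ≤ 1) = Σ C(8,k) p^k (1−p)^(8−k) over k:
  k=0: C(8,0)·0.77^0·0.23^8 = 0.000008
  k=1: C(8,1)·0.77^1·0.23^7 = 0.000210
Total = 0.000218

0.0002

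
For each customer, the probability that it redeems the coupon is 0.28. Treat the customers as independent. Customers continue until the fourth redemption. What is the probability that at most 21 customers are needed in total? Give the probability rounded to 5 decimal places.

0.87975

Finishing within 21 customers ⇔ at least 4 successes in the first 21. With X ~ Binomial(21, 0.28), P(Y ≤ 21) = 1 − P(X ≤ 3).
  k=0: C(21,0)·0.28^0·0.72^21 = 0.0010092
  k=1: C(21,1)·0.28^1·0.72^20 = 0.0082419
  k=2: C(21,2)·0.28^2·0.72^19 = 0.0320518
  k=3: C(21,3)·0.28^3·0.72^18 = 0.0789425
1 − 0.1202454 = 0.8797546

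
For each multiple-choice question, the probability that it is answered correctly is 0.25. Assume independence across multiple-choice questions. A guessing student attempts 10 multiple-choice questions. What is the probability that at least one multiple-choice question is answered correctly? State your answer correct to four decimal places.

0.9437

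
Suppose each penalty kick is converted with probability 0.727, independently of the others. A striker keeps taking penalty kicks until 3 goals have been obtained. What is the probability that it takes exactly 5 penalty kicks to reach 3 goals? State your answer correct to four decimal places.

Y = trial on which the third success occurs; negative binomial, r=3, p=0.727.
P(Y=5) = C(4,2) · p^3 · (1−p)^2
= 6 · 0.38424 · 0.074529 = 0.171822

0.1718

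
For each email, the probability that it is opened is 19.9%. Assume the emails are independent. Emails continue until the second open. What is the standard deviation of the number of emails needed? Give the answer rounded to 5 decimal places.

6.36031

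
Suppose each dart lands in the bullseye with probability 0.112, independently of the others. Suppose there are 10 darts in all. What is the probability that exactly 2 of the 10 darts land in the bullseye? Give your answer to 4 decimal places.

X ~ Binomial(n=10, p=0.112).
P(X=2) = C(10,2) · p^2 · (1−p)^8
= 45 · 0.012544 · 0.38664 = 0.218249

0.2182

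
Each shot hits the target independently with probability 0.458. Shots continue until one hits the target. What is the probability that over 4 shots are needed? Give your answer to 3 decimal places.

Y = number of shots to the first success; geometric, p = 0.458.
P(Y > 4) = P(first 4 all fail) = (1−p)^4 = 0.08630

0.086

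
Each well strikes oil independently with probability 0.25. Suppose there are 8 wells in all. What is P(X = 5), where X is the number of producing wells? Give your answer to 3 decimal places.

0.023

X ~ Binomial(n=8, p=0.25).
P(X=5) = C(8,5) · p^5 · (1−p)^3
= 56 · 0.00097656 · 0.42188 = 0.02307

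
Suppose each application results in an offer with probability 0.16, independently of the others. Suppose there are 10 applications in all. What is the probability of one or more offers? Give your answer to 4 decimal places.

P(at least one) = 1 − P(none) = 1 − (1 − 0.16)^10
= 1 − 0.174901 = 0.825099

0.8251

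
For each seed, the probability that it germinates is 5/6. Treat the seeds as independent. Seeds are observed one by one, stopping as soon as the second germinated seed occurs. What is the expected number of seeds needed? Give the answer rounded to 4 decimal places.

2.4000

Y = total seeds until the second success; negative binomial with r=2, p=0.833333.
E[Y] = r / p = 2 / 0.833333 = 2.400000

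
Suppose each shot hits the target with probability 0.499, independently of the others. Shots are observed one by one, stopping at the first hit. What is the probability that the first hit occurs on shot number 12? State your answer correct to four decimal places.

Geometric (trials to first success), p = 0.499.
P(Y = 12) = (1−p)^11 · p = 0.00049913 · 0.499 = 0.000249

0.0002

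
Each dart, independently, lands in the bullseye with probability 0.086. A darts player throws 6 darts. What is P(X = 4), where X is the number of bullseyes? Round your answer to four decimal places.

0.0007

X ~ Binomial(n=6, p=0.086).
P(X=4) = C(6,4) · p^4 · (1−p)^2
= 15 · 5.4701e-05 · 0.8354 = 0.000685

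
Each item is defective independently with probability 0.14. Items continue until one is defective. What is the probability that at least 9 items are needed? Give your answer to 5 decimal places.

0.29922

Y = number of items to the first success; geometric, p = 0.14.
P(Y > 8) = P(first 8 all fail) = (1−p)^8 = 0.2992179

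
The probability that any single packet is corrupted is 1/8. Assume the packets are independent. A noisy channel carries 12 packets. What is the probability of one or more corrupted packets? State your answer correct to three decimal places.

0.799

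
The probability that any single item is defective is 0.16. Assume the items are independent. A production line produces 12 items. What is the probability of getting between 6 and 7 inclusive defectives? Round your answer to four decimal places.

0.0063

X ~ Binomial(12, 0.16); P(6 ≤ X ≤ 7) = Σ C(12,k) p^k (1−p)^(12−k) over k:
  k=6: C(12,6)·0.16^6·0.84^6 = 0.005446
  k=7: C(12,7)·0.16^7·0.84^5 = 0.000889
Total = 0.006335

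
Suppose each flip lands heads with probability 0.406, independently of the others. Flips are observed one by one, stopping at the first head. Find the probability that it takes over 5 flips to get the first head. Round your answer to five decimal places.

Y = number of flips to the first success; geometric, p = 0.406.
P(Y > 5) = P(first 5 all fail) = (1−p)^5 = 0.0739490

0.07395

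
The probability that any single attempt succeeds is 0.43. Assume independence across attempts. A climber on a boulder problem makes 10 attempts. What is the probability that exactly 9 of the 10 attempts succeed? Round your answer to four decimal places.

X ~ Binomial(n=10, p=0.43).
P(X=9) = C(10,9) · p^9 · (1−p)^1
= 10 · 0.00050259 · 0.57 = 0.002865

0.0029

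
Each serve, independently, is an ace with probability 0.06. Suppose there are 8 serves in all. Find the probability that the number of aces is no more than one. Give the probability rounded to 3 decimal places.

X ~ Binomial(8, 0.06); P(X ≤ 1) = Σ C(8,k) p^k (1−p)^(8−k) over k:
  k=0: C(8,0)·0.06^0·0.94^8 = 0.60957
  k=1: C(8,1)·0.06^1·0.94^7 = 0.31127
Total = 0.92084

0.921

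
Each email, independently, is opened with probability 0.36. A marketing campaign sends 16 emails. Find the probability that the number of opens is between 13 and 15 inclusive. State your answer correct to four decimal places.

0.0003

X ~ Binomial(16, 0.36); P(13 ≤ X ≤ 15) = Σ C(16,k) p^k (1−p)^(16−k) over k:
  k=13: C(16,13)·0.36^13·0.64^3 = 0.000250
  k=14: C(16,14)·0.36^14·0.64^2 = 0.000030
  k=15: C(16,15)·0.36^15·0.64^1 = 0.000002
Total = 0.000283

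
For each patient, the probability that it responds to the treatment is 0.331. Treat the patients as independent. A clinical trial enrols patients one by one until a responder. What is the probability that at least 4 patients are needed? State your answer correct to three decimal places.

0.299

Y = number of patients to the first success; geometric, p = 0.331.
P(Y > 3) = P(first 3 all fail) = (1−p)^3 = 0.29942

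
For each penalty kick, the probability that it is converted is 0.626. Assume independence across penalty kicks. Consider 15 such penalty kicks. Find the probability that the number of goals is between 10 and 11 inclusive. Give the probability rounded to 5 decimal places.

0.35758

X ~ Binomial(15, 0.626); P(10 ≤ X ≤ 11) = Σ C(15,k) p^k (1−p)^(15−k) over k:
  k=10: C(15,10)·0.626^10·0.374^5 = 0.2030751
  k=11: C(15,11)·0.626^11·0.374^4 = 0.1545029
Total = 0.3575780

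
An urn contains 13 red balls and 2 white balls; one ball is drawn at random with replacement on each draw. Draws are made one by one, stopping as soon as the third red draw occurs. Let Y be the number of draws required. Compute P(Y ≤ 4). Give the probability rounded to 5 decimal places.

0.91135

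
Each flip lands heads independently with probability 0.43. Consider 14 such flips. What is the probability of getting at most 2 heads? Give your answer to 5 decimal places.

0.02421

X ~ Binomial(14, 0.43); P(X ≤ 2) = Σ C(14,k) p^k (1−p)^(14−k) over k:
  k=0: C(14,0)·0.43^0·0.57^14 = 0.0003822
  k=1: C(14,1)·0.43^1·0.57^13 = 0.0040362
  k=2: C(14,2)·0.43^2·0.57^12 = 0.0197914
Total = 0.0242097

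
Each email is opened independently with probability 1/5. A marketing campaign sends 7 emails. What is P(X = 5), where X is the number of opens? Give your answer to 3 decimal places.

X ~ Binomial(n=7, p=0.20).
P(X=5) = C(7,5) · p^5 · (1−p)^2
= 21 · 0.00032 · 0.64 = 0.00430

0.004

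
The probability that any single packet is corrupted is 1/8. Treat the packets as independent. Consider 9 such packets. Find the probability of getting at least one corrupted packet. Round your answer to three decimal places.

P(at least one) = 1 − P(none) = 1 − (1 − 0.125)^9
= 1 − 0.30066 = 0.69934

0.699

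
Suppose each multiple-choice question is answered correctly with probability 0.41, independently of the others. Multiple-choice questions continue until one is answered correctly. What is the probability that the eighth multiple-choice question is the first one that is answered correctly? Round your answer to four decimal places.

0.0102

Geometric (trials to first success), p = 0.41.
P(Y = 8) = (1−p)^7 · p = 0.024887 · 0.41 = 0.010203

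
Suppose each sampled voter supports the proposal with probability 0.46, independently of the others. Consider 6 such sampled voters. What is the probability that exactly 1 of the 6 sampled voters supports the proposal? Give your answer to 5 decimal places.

X ~ Binomial(n=6, p=0.46).
P(X=1) = C(6,1) · p^1 · (1−p)^5
= 6 · 0.46 · 0.045917 = 0.1267295

0.12673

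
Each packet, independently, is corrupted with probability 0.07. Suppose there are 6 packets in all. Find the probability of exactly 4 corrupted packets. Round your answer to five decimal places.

0.00031

X ~ Binomial(n=6, p=0.07).
P(X=4) = C(6,4) · p^4 · (1−p)^2
= 15 · 2.401e-05 · 0.8649 = 0.0003115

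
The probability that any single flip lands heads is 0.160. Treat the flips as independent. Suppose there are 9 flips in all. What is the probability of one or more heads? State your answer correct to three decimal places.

P(at least one) = 1 − P(none) = 1 − (1 − 0.16)^9
= 1 − 0.20822 = 0.79178

0.792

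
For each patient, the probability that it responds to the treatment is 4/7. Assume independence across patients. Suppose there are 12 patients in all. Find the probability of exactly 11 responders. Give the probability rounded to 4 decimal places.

0.0109

X ~ Binomial(n=12, p=0.571429).
P(X=11) = C(12,11) · p^11 · (1−p)^1
= 12 · 0.0021212 · 0.42857 = 0.010909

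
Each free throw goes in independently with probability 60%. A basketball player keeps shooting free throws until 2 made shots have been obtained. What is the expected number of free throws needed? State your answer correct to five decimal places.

Y = total free throws until the second success; negative binomial with r=2, p=0.60.
E[Y] = r / p = 2 / 0.60 = 3.3333333

3.33333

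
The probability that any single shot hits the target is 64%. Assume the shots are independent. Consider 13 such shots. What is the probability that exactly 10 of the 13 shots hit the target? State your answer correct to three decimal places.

0.154

X ~ Binomial(n=13, p=0.64).
P(X=10) = C(13,10) · p^10 · (1−p)^3
= 286 · 0.011529 · 0.046656 = 0.15384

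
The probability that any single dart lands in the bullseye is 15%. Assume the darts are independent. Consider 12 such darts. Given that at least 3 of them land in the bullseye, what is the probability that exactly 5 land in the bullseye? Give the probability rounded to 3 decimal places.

X ~ Binomial(12, 0.15). Want P(X=5 | X≥3) = P(X=5) / P(X≥3).
P(X=5) = C(12,5)·0.15^5·0.85^7 = 0.01928
P(X≥3) = 1 − 0.14224 − 0.30122 − 0.29236 = 0.26418
Ratio = 0.01928 / 0.26418 = 0.07298

0.073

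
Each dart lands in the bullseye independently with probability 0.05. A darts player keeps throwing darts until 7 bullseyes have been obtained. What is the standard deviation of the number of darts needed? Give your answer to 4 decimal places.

Y = total darts until the seventh success; negative binomial with r=7, p=0.05.
SD(Y) = √[r(1−p)/p²] = √(2660.000000) = 51.575188

51.5752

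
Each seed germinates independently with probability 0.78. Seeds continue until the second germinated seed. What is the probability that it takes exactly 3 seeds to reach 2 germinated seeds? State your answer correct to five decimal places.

0.26770

Y = trial on which the second success occurs; negative binomial, r=2, p=0.78.
P(Y=3) = C(2,1) · p^2 · (1−p)^1
= 2 · 0.6084 · 0.22 = 0.2676960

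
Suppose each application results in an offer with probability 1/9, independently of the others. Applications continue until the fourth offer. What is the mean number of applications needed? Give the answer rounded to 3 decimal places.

Y = total applications until the fourth success; negative binomial with r=4, p=0.111111.
E[Y] = r / p = 4 / 0.111111 = 36.00000

36.000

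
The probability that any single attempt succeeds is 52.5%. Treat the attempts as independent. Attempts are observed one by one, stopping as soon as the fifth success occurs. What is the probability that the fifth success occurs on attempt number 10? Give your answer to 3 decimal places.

Y = trial on which the fifth success occurs; negative binomial, r=5, p=0.525.
P(Y=10) = C(9,4) · p^5 · (1−p)^5
= 126 · 0.039884 · 0.024181 = 0.12152

0.122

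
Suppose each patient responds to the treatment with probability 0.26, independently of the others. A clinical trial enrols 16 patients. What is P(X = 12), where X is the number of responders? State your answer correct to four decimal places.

0.0001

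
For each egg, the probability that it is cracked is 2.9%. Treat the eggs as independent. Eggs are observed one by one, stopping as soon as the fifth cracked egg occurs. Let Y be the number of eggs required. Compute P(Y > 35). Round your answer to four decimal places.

0.9968

Needing more than 35 eggs ⇔ fewer than 5 successes in the first 35. With X ~ Binomial(35, 0.029), P(Y > 35) = P(X ≤ 4).
  k=0: C(35,0)·0.029^0·0.971^35 = 0.357004
  k=1: C(35,1)·0.029^1·0.971^34 = 0.373181
  k=2: C(35,2)·0.029^2·0.971^33 = 0.189473
  k=3: C(35,3)·0.029^3·0.971^32 = 0.062247
  k=4: C(35,4)·0.029^4·0.971^31 = 0.014873
P(X ≤ 4) = 0.996778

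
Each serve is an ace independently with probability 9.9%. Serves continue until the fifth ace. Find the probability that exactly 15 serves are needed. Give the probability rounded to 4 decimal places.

Y = trial on which the fifth success occurs; negative binomial, r=5, p=0.099.
P(Y=15) = C(14,4) · p^5 · (1−p)^10
= 1001 · 9.5099e-06 · 0.35257 = 0.003356

0.0034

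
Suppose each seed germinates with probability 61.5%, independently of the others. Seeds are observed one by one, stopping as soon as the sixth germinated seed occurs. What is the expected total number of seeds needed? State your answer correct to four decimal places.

Y = total seeds until the sixth success; negative binomial with r=6, p=0.615.
E[Y] = r / p = 6 / 0.615 = 9.756098

9.7561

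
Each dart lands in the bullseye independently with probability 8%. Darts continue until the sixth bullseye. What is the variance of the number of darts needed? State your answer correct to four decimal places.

Y = total darts until the sixth success; negative binomial with r=6, p=0.08.
Var(Y) = r(1−p)/p² = 6·0.92 / 0.08² = 862.500000

862.5000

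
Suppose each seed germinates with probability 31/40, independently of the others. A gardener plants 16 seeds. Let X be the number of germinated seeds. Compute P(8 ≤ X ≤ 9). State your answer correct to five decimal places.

X ~ Binomial(16, 0.775); P(8 ≤ X ≤ 9) = Σ C(16,k) p^k (1−p)^(16−k) over k:
  k=8: C(16,8)·0.775^8·0.225^8 = 0.0110015
  k=9: C(16,9)·0.775^9·0.225^7 = 0.0336836
Total = 0.0446851

0.04469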